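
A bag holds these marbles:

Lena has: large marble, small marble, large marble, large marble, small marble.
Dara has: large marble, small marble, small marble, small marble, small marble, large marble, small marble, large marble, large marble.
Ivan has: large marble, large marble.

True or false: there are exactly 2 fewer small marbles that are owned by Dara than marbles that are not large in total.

Count of small marbles owned by Dara: 5.
There are 7 marbles that are not large.
The claim requires 7 − 5 (= 2) to equal 2, which holds.

True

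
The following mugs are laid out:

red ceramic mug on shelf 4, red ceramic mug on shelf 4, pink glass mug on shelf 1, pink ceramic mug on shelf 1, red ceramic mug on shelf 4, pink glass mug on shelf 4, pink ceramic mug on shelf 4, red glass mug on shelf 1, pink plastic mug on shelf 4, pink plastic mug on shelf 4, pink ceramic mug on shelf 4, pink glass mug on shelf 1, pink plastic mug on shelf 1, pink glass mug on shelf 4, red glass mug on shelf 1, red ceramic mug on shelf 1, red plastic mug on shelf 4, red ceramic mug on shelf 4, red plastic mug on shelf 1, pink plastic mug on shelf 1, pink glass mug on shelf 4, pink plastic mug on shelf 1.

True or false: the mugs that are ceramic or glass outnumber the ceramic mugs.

True

There are 15 mugs that are ceramic or glass.
There are 8 ceramic mugs.
The claim requires 15 > 8, which holds.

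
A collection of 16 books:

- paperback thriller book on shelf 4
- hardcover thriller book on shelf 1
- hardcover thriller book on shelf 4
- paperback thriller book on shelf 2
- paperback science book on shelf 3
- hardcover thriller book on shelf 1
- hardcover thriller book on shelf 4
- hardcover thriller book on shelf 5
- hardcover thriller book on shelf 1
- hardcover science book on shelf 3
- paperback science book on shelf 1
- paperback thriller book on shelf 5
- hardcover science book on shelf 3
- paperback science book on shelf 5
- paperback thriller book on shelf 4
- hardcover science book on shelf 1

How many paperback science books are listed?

3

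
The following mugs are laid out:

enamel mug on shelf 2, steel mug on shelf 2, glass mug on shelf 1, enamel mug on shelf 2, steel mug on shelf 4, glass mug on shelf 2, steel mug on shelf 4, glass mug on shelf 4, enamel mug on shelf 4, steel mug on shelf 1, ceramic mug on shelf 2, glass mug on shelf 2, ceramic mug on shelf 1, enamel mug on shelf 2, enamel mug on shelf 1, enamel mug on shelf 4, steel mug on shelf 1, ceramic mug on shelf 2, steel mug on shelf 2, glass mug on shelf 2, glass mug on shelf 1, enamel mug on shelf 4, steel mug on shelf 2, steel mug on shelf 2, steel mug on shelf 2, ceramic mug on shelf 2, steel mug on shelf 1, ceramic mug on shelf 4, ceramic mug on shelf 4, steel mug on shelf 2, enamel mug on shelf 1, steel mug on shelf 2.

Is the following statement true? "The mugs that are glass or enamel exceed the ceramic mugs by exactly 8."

mugs that are glass or enamel: 14.
ceramic mugs: 6.
The claim requires 14 − 6 (= 8) to equal 8, which holds.

True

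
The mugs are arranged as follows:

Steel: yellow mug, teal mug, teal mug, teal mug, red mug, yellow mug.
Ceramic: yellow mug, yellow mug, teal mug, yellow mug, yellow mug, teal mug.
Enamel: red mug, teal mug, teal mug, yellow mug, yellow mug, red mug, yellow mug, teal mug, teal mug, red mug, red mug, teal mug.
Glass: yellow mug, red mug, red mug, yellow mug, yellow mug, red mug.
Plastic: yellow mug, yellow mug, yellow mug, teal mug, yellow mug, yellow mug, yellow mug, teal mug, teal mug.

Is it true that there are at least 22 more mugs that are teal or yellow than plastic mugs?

True

mugs that are teal or yellow: 31.
plastic mugs: 9.
The claim requires 31 − 9 = 22 ≥ 22, which holds.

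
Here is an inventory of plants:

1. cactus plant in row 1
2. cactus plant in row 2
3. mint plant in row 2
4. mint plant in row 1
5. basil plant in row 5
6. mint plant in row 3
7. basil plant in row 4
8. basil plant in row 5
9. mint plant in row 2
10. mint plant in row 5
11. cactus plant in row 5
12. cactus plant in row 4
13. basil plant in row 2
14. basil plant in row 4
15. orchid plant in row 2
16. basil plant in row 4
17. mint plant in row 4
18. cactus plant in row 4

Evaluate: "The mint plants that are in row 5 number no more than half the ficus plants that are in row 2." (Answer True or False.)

mint plants in row 5: 1.
ficus plants in row 2: 0.
The claim requires 2 × 1 = 2 ≤ 0, which does not hold.

False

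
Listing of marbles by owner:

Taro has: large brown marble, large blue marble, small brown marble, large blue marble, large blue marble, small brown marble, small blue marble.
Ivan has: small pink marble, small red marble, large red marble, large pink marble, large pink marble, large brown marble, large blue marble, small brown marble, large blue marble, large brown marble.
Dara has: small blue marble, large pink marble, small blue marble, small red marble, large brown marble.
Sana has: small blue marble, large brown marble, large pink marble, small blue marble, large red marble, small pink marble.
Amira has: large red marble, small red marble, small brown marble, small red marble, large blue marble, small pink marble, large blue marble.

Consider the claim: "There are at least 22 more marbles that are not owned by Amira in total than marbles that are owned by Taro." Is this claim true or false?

False

Count of marbles that are not owned by Amira: 28.
Count of marbles owned by Taro: 7.
The claim requires 28 − 7 = 21 ≥ 22, which does not hold.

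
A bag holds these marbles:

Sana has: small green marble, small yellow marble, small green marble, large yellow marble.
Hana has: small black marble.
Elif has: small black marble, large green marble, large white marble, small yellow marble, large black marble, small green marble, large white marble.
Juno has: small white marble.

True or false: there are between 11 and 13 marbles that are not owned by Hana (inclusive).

Count of marbles that are not owned by Hana: 12.
The claim requires 11 ≤ 12 ≤ 13, which holds.

True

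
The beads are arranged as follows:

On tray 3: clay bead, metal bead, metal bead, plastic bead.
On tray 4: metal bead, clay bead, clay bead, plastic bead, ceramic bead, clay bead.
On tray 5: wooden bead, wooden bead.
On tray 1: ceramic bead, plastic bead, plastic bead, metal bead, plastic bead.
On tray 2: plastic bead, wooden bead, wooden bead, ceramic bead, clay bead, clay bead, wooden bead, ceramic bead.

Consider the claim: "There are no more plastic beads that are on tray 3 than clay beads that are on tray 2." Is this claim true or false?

plastic beads on tray 3: 1.
clay beads on tray 2: 2.
The claim requires 1 ≤ 2, which holds.

True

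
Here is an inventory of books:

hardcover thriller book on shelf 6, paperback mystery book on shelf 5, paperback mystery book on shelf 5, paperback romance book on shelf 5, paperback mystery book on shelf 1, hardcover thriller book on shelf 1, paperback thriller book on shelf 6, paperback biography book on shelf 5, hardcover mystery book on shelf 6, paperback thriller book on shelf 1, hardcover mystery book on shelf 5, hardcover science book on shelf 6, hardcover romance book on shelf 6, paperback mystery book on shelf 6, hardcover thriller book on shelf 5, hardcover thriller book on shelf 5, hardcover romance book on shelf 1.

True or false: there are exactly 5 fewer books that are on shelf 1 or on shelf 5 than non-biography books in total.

True

|books on shelf 1 or on shelf 5| = 11.
|non-biography books| = 16.
The claim requires 16 − 11 (= 5) to equal 5, which holds.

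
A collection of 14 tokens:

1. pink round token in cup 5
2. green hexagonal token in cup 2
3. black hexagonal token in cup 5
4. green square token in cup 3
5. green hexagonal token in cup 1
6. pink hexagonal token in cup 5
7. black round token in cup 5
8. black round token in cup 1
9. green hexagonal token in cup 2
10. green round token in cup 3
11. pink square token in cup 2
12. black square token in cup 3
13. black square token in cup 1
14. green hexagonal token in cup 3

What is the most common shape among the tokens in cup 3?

square

Counts by shape (restricted to tokens in cup 3): square 2, hexagonal 1, round 1.
The maximum is 2, held uniquely by square.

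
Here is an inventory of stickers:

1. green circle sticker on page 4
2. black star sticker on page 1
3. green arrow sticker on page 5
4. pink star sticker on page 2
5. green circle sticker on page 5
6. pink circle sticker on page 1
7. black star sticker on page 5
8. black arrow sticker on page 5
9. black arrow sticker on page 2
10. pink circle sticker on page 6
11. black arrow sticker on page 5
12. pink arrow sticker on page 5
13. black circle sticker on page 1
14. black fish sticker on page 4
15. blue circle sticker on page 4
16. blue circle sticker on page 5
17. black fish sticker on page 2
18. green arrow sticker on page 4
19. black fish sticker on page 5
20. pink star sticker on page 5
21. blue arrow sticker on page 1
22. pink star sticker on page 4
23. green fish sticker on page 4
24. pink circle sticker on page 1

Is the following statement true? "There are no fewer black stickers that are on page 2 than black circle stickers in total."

True

|black stickers on page 2| = 2.
|black circle stickers| = 1.
The claim requires 2 ≥ 1, which holds.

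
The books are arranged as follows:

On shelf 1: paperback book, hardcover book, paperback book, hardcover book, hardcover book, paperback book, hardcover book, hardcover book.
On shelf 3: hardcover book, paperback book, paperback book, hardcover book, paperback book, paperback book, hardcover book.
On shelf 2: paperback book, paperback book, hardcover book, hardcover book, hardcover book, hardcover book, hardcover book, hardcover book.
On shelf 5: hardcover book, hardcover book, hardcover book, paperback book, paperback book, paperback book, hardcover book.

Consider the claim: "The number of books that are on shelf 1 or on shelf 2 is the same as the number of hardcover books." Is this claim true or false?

There are 16 books on shelf 1 or on shelf 2.
There are 18 hardcover books.
The claim requires 16 = 18, which does not hold.

False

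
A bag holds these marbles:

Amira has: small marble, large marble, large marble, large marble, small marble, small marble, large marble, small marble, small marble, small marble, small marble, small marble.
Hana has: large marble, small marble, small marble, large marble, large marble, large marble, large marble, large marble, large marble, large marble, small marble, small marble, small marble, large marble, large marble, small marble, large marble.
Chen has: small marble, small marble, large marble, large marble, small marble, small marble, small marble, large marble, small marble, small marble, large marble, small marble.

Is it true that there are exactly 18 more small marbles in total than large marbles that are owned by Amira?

True

There are 22 small marbles.
Count of large marbles owned by Amira: 4.
The claim requires 22 − 4 (= 18) to equal 18, which holds.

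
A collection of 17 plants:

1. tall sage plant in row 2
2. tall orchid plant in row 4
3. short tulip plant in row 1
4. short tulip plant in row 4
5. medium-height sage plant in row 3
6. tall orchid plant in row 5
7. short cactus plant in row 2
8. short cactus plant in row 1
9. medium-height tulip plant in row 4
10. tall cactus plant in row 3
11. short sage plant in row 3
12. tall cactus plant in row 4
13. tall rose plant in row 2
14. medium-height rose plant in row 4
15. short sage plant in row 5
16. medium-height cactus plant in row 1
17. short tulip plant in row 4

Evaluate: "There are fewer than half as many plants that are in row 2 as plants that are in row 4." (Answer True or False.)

False

|plants in row 2| = 3.
|plants in row 4| = 6.
The claim requires 2 × 3 = 6 < 6, which does not hold.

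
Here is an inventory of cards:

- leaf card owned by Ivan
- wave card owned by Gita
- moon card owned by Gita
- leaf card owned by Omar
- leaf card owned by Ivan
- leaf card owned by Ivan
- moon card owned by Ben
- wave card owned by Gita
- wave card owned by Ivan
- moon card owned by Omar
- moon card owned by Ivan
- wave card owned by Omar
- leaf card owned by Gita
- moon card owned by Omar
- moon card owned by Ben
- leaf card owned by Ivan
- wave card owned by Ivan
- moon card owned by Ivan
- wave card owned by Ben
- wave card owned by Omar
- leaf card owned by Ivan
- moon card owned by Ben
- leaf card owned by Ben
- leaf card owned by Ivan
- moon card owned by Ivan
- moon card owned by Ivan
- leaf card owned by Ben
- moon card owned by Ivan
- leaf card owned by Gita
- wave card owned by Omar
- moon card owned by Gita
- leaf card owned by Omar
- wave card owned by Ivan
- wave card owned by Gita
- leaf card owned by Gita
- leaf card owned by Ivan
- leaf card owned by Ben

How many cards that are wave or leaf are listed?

25

leaf: 15; wave: 10; together 15 + 10 = 25.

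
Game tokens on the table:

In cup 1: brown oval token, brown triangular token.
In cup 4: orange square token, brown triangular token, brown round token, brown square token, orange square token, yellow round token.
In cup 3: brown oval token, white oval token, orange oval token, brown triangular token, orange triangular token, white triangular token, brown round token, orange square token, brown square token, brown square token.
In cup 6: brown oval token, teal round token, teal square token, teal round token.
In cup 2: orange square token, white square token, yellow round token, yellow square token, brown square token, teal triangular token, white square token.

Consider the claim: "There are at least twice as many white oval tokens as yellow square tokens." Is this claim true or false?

False

|white oval tokens| = 1.
|yellow square tokens| = 1.
The claim requires 1 ≥ 2 × 1 = 2, which does not hold.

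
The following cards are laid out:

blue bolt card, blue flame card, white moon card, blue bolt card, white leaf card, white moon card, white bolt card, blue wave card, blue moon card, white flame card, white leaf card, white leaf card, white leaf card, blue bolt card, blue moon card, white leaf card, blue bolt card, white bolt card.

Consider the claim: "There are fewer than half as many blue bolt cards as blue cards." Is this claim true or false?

False

blue bolt cards: 4.
blue cards: 8.
The claim requires 2 × 4 = 8 < 8, which does not hold.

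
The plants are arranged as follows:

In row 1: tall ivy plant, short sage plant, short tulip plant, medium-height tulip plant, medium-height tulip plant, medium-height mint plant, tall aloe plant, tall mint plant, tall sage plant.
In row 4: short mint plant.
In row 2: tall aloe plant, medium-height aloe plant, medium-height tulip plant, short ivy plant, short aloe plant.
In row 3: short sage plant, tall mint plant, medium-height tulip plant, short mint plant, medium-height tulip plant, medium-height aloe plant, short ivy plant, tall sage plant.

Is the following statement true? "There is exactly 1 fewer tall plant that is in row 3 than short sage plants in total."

False

There are 2 tall plants in row 3.
There are 2 short sage plants.
The claim requires 2 − 2 (= 0) to equal 1, which does not hold.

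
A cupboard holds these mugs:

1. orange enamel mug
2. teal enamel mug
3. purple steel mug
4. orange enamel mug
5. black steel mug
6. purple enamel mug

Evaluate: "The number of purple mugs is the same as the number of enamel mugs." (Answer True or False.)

purple mugs: 2.
enamel mugs: 4.
The claim requires 2 = 4, which does not hold.

False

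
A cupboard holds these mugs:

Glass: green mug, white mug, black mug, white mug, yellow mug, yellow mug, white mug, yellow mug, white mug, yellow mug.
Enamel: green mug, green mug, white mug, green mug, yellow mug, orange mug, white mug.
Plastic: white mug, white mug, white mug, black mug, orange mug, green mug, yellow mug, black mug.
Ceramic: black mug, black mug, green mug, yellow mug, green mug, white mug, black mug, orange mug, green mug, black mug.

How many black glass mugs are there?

1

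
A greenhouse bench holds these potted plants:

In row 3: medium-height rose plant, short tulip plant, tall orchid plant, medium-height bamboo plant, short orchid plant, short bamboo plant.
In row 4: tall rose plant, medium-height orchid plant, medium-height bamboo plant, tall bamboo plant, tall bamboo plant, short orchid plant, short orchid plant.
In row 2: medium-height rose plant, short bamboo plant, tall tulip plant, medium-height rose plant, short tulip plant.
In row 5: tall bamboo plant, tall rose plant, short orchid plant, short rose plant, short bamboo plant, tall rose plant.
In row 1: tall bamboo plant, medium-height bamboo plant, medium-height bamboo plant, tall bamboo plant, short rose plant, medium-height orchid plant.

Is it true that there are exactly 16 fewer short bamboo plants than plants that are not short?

True

|short bamboo plants| = 3.
|plants that are not short| = 19.
The claim requires 19 − 3 (= 16) to equal 16, which holds.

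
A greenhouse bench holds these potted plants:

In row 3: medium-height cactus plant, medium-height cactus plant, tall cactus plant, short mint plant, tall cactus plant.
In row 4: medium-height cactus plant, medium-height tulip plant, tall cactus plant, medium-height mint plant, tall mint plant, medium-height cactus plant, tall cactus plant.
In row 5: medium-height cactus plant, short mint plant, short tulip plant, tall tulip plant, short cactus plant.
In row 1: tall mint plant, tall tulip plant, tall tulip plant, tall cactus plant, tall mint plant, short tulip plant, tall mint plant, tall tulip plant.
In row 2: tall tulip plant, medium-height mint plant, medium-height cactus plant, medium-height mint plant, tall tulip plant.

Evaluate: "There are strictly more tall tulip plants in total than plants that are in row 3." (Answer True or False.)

|tall tulip plants| = 6.
|plants in row 3| = 5.
The claim requires 6 > 5, which holds.

True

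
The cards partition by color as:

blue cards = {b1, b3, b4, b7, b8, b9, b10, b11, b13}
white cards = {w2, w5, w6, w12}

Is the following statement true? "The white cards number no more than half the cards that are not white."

True

There are 4 white cards.
There are 9 cards that are not white.
The claim requires 2 × 4 = 8 ≤ 9, which holds.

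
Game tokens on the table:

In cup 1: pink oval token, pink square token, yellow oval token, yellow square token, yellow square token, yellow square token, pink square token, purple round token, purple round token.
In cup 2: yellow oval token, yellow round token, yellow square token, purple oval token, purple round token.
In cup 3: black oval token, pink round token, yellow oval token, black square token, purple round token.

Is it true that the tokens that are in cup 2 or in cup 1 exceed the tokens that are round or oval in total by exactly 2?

|tokens in cup 2 or in cup 1| = 14.
|tokens that are round or oval| = 12.
The claim requires 14 − 12 (= 2) to equal 2, which holds.

True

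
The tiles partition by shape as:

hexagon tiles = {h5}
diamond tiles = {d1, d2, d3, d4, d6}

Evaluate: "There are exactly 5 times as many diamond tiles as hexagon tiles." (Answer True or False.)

True

|diamond tiles| = 5.
|hexagon tiles| = 1.
The claim requires 5 = 5 × 1 = 5, which holds.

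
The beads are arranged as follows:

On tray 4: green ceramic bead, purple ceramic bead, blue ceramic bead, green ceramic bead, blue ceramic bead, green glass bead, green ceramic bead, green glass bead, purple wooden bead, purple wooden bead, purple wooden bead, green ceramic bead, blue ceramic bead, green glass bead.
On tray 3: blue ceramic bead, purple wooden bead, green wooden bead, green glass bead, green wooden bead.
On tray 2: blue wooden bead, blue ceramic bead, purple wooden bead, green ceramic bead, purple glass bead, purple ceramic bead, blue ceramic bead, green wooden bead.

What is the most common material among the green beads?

ceramic

Counts by material (restricted to green beads): ceramic 5, glass 4, wooden 3.
The maximum is 5, held uniquely by ceramic.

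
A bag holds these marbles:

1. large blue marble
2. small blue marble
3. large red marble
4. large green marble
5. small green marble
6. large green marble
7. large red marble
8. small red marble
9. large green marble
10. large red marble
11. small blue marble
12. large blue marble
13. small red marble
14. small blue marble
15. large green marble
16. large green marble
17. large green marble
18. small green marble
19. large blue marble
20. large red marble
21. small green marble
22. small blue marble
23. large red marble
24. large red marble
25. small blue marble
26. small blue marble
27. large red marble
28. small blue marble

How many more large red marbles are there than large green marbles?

large red marbles: 7.
large green marbles: 6.
7 − 6 = 1.

1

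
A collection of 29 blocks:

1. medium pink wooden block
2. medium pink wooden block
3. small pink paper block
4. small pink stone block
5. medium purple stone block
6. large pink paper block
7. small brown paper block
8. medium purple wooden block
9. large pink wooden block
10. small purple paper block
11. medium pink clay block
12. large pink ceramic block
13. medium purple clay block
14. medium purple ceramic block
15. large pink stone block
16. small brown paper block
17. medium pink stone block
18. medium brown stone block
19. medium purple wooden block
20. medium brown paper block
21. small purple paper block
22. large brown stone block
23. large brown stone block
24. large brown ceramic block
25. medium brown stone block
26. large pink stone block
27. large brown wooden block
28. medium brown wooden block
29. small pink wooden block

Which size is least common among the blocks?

Counts by size: medium 13, large 9, small 7.
The minimum is 7, held uniquely by small.

small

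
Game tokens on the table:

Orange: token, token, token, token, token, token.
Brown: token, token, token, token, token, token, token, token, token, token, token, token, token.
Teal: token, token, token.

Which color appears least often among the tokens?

Counts by color: brown 13, orange 6, teal 3.
The minimum is 3, held uniquely by teal.

teal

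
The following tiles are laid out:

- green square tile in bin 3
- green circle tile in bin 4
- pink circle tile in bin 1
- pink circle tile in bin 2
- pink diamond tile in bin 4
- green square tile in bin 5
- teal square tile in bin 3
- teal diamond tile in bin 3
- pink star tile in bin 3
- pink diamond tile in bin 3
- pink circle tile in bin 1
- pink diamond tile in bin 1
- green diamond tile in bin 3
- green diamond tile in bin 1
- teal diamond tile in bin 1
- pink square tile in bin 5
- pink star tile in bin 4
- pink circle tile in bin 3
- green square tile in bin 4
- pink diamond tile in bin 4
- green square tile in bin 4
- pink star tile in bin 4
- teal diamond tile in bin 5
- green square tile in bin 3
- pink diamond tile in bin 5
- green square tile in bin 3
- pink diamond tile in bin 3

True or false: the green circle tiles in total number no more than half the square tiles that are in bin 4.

|green circle tiles| = 1.
|square tiles in bin 4| = 2.
The claim requires 2 × 1 = 2 ≤ 2, which holds.

True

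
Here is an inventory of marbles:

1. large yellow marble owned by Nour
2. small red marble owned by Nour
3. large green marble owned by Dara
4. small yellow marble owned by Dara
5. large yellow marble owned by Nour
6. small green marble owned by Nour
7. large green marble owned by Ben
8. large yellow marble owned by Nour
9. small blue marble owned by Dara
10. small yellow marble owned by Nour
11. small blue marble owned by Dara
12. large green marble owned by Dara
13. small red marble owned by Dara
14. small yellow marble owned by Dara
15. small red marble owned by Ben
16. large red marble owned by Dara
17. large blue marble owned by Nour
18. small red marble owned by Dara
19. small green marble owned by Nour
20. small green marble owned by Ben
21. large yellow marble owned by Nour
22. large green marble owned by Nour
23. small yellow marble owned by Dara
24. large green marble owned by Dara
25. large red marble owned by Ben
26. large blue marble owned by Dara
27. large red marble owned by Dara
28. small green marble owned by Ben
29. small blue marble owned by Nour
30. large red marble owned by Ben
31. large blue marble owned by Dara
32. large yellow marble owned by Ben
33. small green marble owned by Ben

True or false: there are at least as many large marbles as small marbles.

True

large marbles: 17.
small marbles: 16.
The claim requires 17 ≥ 16, which holds.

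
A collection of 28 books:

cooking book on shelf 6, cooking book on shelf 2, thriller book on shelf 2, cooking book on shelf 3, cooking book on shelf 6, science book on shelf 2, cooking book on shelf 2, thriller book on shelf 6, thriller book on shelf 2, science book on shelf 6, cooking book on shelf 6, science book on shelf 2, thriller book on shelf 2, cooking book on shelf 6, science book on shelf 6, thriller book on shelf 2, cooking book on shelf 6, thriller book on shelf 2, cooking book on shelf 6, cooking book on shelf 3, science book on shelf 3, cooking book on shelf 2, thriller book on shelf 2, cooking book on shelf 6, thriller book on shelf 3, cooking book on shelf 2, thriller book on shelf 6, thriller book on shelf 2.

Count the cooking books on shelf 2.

4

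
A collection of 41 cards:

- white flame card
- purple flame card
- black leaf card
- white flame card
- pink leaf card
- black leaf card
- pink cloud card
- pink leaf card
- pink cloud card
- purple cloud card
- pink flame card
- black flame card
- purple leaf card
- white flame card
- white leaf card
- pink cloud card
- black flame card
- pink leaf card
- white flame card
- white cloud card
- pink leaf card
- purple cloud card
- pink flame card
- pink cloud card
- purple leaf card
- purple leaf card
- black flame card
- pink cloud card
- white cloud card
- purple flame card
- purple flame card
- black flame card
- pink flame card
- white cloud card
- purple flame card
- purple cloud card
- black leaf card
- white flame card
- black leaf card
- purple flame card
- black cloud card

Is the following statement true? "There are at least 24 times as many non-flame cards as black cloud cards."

True

There are 24 non-flame cards.
There is 1 black cloud card.
The claim requires 24 ≥ 24 × 1 = 24, which holds.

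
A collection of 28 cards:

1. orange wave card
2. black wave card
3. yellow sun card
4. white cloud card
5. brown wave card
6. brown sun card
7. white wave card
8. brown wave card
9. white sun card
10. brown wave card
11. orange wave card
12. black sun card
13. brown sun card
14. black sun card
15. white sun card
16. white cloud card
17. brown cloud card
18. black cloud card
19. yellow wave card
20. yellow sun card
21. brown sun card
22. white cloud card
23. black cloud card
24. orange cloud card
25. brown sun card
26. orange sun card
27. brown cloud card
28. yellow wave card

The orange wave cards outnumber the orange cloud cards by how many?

orange wave cards: 2.
orange cloud cards: 1.
2 − 1 = 1.

1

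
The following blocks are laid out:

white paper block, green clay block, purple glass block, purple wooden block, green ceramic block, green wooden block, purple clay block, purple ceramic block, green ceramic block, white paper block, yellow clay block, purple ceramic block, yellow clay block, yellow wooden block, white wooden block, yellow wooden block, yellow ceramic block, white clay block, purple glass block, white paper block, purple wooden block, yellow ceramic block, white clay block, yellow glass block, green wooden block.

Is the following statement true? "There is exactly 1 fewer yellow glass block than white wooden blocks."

There is 1 yellow glass block.
There is 1 white wooden block.
The claim requires 1 − 1 (= 0) to equal 1, which does not hold.

False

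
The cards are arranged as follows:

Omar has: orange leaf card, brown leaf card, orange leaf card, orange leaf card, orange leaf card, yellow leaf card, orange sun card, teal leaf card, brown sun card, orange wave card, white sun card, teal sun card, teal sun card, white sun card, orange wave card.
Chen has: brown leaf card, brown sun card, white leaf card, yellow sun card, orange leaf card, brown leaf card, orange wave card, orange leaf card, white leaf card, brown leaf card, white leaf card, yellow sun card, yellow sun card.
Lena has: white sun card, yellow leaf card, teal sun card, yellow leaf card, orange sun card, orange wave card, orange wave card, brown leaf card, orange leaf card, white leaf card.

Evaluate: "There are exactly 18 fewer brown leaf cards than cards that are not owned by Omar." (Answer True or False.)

There are 5 brown leaf cards.
Count of cards that are not owned by Omar: 23.
The claim requires 23 − 5 (= 18) to equal 18, which holds.

True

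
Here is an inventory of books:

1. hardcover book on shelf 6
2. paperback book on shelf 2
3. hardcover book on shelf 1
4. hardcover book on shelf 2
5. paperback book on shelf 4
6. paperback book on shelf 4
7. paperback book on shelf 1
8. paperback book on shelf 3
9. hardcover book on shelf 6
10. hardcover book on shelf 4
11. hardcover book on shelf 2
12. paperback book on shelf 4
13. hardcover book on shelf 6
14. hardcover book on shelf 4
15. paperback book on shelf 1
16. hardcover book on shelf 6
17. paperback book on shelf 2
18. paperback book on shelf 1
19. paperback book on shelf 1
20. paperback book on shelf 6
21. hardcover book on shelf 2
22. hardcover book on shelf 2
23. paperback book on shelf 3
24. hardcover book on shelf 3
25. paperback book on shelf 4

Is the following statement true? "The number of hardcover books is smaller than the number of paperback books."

hardcover books: 12.
paperback books: 13.
The claim requires 12 < 13, which holds.

True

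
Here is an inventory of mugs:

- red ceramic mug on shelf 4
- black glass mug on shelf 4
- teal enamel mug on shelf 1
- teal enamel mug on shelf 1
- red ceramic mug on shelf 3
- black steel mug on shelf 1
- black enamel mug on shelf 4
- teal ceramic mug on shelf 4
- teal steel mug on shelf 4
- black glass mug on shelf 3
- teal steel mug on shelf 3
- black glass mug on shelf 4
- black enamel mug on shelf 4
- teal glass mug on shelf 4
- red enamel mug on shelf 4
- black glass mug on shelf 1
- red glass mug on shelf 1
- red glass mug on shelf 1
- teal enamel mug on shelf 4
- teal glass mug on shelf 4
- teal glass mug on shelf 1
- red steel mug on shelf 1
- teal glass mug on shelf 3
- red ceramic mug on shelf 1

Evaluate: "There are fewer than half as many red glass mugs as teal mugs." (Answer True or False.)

red glass mugs: 2.
teal mugs: 10.
The claim requires 2 × 2 = 4 < 10, which holds.

True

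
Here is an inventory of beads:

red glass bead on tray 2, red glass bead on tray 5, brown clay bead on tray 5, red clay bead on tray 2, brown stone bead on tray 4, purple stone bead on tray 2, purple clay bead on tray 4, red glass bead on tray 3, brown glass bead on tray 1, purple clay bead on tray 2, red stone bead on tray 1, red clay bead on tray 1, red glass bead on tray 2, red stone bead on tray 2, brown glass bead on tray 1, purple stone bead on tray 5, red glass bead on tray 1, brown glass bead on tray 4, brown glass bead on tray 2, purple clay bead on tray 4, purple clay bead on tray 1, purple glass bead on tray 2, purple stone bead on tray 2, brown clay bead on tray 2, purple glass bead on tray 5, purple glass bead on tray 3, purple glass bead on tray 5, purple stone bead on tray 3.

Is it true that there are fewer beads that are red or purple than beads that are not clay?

False

There are 21 beads that are red or purple.
There are 20 beads that are not clay.
The claim requires 21 < 20, which does not hold.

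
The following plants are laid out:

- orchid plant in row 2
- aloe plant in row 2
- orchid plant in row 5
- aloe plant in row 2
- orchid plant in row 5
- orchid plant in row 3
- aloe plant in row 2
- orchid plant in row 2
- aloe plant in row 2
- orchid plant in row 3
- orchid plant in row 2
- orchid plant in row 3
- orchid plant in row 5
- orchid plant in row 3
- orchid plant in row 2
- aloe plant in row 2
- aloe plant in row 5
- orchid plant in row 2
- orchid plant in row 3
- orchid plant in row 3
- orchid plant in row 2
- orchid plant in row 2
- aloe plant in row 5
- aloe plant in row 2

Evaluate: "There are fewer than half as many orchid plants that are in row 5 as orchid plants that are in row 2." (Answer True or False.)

True

There are 3 orchid plants in row 5.
There are 7 orchid plants in row 2.
The claim requires 2 × 3 = 6 < 7, which holds.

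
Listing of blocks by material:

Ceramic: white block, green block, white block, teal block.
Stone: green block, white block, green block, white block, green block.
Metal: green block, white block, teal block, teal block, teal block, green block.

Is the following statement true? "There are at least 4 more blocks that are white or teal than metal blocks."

|blocks that are white or teal| = 9.
|metal blocks| = 6.
The claim requires 9 − 6 = 3 ≥ 4, which does not hold.

False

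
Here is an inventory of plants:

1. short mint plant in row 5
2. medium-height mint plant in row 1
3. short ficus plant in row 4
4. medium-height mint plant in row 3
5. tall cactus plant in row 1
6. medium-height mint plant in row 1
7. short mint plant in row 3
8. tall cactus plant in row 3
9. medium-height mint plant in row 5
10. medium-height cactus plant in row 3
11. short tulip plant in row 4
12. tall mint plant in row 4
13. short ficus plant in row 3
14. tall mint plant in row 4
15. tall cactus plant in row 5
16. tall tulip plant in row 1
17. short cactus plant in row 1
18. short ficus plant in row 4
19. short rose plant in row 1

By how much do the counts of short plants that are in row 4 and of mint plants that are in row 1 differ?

1

short plants in row 4: 3. mint plants in row 1: 2.
|3 − 2| = 3 − 2 = 1.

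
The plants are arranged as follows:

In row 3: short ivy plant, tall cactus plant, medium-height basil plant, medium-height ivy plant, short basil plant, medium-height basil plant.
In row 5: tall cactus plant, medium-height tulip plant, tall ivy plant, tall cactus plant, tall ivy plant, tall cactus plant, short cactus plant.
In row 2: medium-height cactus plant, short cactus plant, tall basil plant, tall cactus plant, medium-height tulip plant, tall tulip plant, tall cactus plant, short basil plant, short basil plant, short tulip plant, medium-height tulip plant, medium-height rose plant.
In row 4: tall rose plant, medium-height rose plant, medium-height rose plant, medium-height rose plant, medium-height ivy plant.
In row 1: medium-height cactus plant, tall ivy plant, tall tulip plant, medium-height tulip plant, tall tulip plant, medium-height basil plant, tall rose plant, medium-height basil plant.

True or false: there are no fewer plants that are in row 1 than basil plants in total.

plants in row 1: 8.
basil plants: 8.
The claim requires 8 ≥ 8, which holds.

True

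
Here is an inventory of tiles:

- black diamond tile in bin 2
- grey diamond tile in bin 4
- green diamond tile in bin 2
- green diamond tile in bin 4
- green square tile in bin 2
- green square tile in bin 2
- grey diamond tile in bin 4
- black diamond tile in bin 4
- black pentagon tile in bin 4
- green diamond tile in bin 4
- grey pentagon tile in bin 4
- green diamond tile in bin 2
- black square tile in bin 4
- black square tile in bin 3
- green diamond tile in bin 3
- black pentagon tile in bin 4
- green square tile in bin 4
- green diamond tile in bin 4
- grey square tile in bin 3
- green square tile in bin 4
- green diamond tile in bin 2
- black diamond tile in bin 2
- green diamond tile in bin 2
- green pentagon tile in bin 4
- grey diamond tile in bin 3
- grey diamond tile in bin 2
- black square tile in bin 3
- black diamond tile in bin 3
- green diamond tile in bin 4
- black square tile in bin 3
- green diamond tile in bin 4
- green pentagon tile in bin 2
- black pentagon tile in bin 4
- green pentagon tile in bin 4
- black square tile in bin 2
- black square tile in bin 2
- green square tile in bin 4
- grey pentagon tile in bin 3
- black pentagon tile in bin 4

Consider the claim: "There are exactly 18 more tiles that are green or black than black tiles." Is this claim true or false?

tiles that are green or black: 32.
black tiles: 14.
The claim requires 32 − 14 (= 18) to equal 18, which holds.

True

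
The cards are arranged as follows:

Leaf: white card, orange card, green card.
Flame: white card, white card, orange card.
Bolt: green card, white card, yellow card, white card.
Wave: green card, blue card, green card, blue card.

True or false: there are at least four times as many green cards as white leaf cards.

green cards: 4.
white leaf cards: 1.
The claim requires 4 ≥ 4 × 1 = 4, which holds.

True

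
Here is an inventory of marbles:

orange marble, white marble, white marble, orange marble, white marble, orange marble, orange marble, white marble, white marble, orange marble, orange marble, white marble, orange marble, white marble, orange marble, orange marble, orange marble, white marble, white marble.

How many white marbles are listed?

9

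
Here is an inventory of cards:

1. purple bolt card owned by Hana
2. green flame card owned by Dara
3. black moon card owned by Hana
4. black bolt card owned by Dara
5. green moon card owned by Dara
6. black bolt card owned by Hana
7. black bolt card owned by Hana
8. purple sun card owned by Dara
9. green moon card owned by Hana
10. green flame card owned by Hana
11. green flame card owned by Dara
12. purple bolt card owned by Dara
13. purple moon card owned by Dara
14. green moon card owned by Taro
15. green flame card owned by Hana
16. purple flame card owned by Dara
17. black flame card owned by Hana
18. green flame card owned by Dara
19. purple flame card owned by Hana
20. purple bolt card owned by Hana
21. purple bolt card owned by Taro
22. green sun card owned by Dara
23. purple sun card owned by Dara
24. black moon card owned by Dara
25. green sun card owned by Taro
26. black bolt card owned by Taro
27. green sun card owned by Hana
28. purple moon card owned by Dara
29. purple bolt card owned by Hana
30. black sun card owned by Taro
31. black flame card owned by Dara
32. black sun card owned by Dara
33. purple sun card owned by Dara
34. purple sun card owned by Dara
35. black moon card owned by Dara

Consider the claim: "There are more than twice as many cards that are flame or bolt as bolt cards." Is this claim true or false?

False

cards that are flame or bolt: 18.
bolt cards: 9.
The claim requires 18 > 2 × 9 = 18, which does not hold.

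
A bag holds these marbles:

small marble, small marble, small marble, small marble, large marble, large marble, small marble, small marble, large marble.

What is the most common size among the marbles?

Counts by size: small 6, large 3.
The maximum is 6, held uniquely by small.

small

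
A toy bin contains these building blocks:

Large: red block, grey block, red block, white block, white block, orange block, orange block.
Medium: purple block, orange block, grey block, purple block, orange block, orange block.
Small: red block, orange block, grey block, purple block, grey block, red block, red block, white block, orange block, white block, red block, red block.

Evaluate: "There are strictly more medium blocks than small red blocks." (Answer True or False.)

|medium blocks| = 6.
|small red blocks| = 5.
The claim requires 6 > 5, which holds.

True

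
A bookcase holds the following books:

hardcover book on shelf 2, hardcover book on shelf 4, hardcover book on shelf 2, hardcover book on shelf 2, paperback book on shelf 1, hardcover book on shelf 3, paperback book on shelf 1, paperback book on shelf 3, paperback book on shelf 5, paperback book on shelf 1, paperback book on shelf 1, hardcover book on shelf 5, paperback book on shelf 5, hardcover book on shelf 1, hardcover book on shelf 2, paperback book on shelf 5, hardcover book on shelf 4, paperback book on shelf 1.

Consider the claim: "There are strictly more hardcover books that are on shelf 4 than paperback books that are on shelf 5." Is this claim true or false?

There are 2 hardcover books on shelf 4.
There are 3 paperback books on shelf 5.
The claim requires 2 > 3, which does not hold.

False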